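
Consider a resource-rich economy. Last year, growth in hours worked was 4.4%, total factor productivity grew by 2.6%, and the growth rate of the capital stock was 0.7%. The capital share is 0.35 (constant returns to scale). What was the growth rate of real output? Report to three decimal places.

5.705%

Labor's share = 1 − 0.35 = 0.65.
The capital stock: 0.35 × 0.7 = 0.245 pp.
Hours worked: 0.65 × 4.4 = 2.86 pp.
Output growth = 2.6 + 3.105 = 5.705%.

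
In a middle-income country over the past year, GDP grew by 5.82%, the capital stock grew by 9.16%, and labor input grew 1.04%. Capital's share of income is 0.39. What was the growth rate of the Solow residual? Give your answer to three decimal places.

1.613%

Labor's share = 1 − 0.39 = 0.61.
The capital stock: 0.39 × 9.16 = 3.5724 pp.
Labor input: 0.61 × 1.04 = 0.6344 pp.
TFP growth = 5.82 − 4.2068 = 1.6132%.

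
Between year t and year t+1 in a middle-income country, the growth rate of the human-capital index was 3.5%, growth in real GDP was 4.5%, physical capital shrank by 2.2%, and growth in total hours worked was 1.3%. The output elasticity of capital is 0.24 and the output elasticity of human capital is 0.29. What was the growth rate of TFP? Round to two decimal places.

Labor's share = 1 − 0.24 − 0.29 = 0.47.
Physical capital: 0.24 × (-2.2) = -0.528 pp.
The human-capital index: 0.29 × 3.5 = 1.015 pp.
Total hours worked: 0.47 × 1.3 = 0.611 pp.
TFP growth = 4.5 − 1.098 = 3.402%.

TFP grew 3.40%.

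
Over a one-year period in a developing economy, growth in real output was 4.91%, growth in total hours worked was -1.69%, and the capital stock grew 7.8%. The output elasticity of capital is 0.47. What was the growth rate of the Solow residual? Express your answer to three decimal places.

Labor's share = 1 − 0.47 = 0.53.
The capital stock: 0.47 × 7.8 = 3.666 pp.
Total hours worked: 0.53 × (-1.69) = -0.8957 pp.
TFP growth = 4.91 − 2.7703 = 2.1397%.

2.140%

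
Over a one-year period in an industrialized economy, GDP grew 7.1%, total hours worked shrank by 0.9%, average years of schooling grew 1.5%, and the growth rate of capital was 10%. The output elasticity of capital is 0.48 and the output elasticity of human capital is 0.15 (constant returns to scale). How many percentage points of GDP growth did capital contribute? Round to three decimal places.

4.800

Contribution = share × growth = 0.48 × 10 = 4.8 pp.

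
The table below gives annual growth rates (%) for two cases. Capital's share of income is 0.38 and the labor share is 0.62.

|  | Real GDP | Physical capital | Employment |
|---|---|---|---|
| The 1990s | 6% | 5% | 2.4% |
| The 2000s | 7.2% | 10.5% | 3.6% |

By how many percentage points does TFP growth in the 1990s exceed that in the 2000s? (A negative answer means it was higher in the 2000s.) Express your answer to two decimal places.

1.63 percentage points

Labor's share = 1 − 0.38 = 0.62.
The 1990s: TFP = 6 − 1.9 − 1.488 = 2.612%.
The 2000s: TFP = 7.2 − 3.99 − 2.232 = 0.978%.
Difference = 2.612 − (0.978) = 1.634 pp.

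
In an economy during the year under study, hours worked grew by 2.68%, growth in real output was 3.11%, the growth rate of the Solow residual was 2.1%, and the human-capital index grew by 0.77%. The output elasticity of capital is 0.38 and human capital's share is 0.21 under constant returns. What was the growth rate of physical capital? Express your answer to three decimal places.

Labor's share = 1 − 0.38 − 0.21 = 0.41.
gY = gA + 0.21×0.77 + 0.41×2.68 + 0.38×g.
0.38×g = 3.11 − 2.1 − 1.2605 = -0.2505.
g = -0.2505 / 0.38 = -0.65921%.

-0.659%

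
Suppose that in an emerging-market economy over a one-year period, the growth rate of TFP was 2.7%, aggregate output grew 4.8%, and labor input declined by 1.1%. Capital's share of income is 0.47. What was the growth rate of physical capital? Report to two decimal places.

5.71%

Labor's share = 1 − 0.47 = 0.53.
gY = gA + 0.53×(-1.1) + 0.47×g.
0.47×g = 4.8 − 2.7 + 0.583 = 2.683.
g = 2.683 / 0.47 = 5.7085%.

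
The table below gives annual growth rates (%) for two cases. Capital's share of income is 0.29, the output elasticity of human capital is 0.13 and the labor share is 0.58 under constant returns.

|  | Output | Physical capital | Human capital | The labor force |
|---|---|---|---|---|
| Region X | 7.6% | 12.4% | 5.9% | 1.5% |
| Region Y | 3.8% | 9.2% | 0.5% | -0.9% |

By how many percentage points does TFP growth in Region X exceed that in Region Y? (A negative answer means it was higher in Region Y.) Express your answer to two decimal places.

0.78 percentage points

Labor's share = 1 − 0.29 − 0.13 = 0.58.
Region X: TFP = 7.6 − 3.596 − 0.767 − 0.87 = 2.367%.
Region Y: TFP = 3.8 − 2.668 − 0.065 + 0.522 = 1.589%.
Difference = 2.367 − (1.589) = 0.778 pp.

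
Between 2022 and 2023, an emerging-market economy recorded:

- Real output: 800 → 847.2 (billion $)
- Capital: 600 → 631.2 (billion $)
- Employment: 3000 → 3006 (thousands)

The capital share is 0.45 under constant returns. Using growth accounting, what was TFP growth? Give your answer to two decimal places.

3.45%

Real output growth = (847.2 − 800) / 800 = 5.9%.
Capital growth = (631.2 − 600) / 600 = 5.2%.
Employment growth = (3006 − 3000) / 3000 = 0.2%.
Labor's share = 1 − 0.45 = 0.55.
Capital: 0.45 × 5.2 = 2.34 pp.
Employment: 0.55 × 0.2 = 0.11 pp.
TFP growth = 5.9 − 2.45 = 3.45%.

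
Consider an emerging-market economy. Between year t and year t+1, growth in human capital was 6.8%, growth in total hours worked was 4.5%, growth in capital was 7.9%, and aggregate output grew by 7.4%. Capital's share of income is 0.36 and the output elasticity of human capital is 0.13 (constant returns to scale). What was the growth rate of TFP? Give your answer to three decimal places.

Labor's share = 1 − 0.36 − 0.13 = 0.51.
Capital: 0.36 × 7.9 = 2.844 pp.
Human capital: 0.13 × 6.8 = 0.884 pp.
Total hours worked: 0.51 × 4.5 = 2.295 pp.
TFP growth = 7.4 − 6.023 = 1.377%.

1.377%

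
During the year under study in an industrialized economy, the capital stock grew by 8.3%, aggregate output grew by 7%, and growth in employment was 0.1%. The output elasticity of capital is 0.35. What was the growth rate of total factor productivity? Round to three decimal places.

Total factor productivity grew 4.030%.

Labor's share = 1 − 0.35 = 0.65.
The capital stock: 0.35 × 8.3 = 2.905 pp.
Employment: 0.65 × 0.1 = 0.065 pp.
TFP growth = 7 − 2.97 = 4.03%.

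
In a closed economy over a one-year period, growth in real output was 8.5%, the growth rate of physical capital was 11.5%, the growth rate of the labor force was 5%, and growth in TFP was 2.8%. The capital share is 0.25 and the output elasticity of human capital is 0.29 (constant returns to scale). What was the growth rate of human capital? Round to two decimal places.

Labor's share = 1 − 0.25 − 0.29 = 0.46.
gY = gA + 0.25×11.5 + 0.46×5 + 0.29×g.
0.29×g = 8.5 − 2.8 − 5.175 = 0.525.
g = 0.525 / 0.29 = 1.8103%.

1.81%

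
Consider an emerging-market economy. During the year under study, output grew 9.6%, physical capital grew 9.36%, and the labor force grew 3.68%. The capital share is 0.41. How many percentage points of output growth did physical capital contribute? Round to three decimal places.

3.838 pp

Contribution = share × growth = 0.41 × 9.36 = 3.8376 pp.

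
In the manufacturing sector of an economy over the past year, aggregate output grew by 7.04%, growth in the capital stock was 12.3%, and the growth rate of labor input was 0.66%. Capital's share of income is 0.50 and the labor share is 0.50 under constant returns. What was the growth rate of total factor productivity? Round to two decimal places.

Labor's share = 1 − 0.5 = 0.5.
The capital stock: 0.5 × 12.3 = 6.15 pp.
Labor input: 0.5 × 0.66 = 0.33 pp.
TFP growth = 7.04 − 6.48 = 0.56%.

0.56%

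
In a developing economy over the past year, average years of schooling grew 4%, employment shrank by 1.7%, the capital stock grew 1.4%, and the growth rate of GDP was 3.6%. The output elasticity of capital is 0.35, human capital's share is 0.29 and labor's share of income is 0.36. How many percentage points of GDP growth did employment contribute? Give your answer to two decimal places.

Labor's share = 1 − 0.35 − 0.29 = 0.36.
Contribution = share × growth = 0.36 × (-1.7) = -0.612 pp.

-0.61 percentage points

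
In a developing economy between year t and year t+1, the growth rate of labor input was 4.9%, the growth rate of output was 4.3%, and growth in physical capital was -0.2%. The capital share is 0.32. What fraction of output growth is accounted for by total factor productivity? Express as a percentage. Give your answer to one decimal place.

24.0%

Labor's share = 1 − 0.32 = 0.68.
Physical capital: 0.32 × (-0.2) = -0.064 pp.
Labor input: 0.68 × 4.9 = 3.332 pp.
TFP growth = 4.3 − 3.268 = 1.032%.
TFP share of growth = 1.032 / 4.3 × 100 = 24%.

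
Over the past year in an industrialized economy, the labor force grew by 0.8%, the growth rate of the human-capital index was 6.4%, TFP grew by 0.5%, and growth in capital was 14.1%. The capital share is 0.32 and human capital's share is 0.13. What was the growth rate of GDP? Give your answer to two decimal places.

Labor's share = 1 − 0.32 − 0.13 = 0.55.
Capital: 0.32 × 14.1 = 4.512 pp.
The human-capital index: 0.13 × 6.4 = 0.832 pp.
The labor force: 0.55 × 0.8 = 0.44 pp.
Output growth = 0.5 + 5.784 = 6.284%.

6.28%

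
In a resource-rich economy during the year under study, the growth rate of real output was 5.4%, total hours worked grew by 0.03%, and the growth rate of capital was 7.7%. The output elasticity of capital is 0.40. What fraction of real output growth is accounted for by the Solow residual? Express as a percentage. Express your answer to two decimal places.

Labor's share = 1 − 0.4 = 0.6.
Capital: 0.4 × 7.7 = 3.08 pp.
Total hours worked: 0.6 × 0.03 = 0.018 pp.
TFP growth = 5.4 − 3.098 = 2.302%.
TFP share of growth = 2.302 / 5.4 × 100 = 42.6296%.

The Solow residual accounted for 42.63% of growth.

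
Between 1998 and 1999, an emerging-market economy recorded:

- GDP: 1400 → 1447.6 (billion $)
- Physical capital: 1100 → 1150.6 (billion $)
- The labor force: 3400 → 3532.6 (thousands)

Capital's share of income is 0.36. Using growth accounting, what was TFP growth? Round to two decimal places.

-0.75%

GDP growth = (1447.6 − 1400) / 1400 = 3.4%.
Physical capital growth = (1150.6 − 1100) / 1100 = 4.6%.
The labor force growth = (3532.6 − 3400) / 3400 = 3.9%.
Labor's share = 1 − 0.36 = 0.64.
Physical capital: 0.36 × 4.6 = 1.656 pp.
The labor force: 0.64 × 3.9 = 2.496 pp.
TFP growth = 3.4 − 4.152 = -0.752%.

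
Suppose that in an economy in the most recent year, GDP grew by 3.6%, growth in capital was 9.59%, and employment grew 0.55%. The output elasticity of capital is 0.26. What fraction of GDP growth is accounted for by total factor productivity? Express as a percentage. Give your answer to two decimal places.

Labor's share = 1 − 0.26 = 0.74.
Capital: 0.26 × 9.59 = 2.4934 pp.
Employment: 0.74 × 0.55 = 0.407 pp.
TFP growth = 3.6 − 2.9004 = 0.6996%.
TFP share of growth = 0.6996 / 3.6 × 100 = 19.4333%.

Total factor productivity accounted for 19.43% of growth.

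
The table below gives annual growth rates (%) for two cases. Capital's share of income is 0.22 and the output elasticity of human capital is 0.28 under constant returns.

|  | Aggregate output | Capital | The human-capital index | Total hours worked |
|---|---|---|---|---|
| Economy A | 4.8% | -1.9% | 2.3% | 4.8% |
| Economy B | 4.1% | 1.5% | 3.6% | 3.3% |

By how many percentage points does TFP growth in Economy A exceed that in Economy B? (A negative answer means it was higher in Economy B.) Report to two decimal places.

1.06 percentage points

Labor's share = 1 − 0.22 − 0.28 = 0.5.
Economy A: TFP = 4.8 + 0.418 − 0.644 − 2.4 = 2.174%.
Economy B: TFP = 4.1 − 0.33 − 1.008 − 1.65 = 1.112%.
Difference = 2.174 − (1.112) = 1.062 pp.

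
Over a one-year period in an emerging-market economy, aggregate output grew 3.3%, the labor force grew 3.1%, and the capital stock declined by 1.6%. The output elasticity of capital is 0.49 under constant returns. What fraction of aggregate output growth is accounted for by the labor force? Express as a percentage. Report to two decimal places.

Labor's share = 1 − 0.49 = 0.51.
The labor force contributed 0.51 × 3.1 = 1.581 pp.
Share of growth = 1.581 / 3.3 × 100 = 47.9091%.

47.91%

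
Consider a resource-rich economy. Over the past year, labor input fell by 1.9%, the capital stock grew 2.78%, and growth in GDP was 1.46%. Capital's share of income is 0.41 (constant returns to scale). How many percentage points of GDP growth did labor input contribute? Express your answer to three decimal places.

-1.121

Labor's share = 1 − 0.41 = 0.59.
Contribution = share × growth = 0.59 × (-1.9) = -1.121 pp.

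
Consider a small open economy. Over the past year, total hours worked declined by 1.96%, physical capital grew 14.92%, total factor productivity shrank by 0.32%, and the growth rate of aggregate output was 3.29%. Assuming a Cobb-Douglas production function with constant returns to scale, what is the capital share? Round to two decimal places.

gY = gA + α·gK + (1−α)·gL, so gY − gA − gL = α(gK − gL).
3.29 + 0.32 + 1.96 = α × (14.92 − (-1.96)).
5.57 = 16.88 α, so α = 0.33.

0.33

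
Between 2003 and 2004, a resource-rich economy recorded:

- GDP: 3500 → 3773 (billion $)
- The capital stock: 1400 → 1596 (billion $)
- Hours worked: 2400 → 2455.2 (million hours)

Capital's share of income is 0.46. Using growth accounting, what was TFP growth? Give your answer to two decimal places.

0.12%

GDP growth = (3773 − 3500) / 3500 = 7.8%.
The capital stock growth = (1596 − 1400) / 1400 = 14%.
Hours worked growth = (2455.2 − 2400) / 2400 = 2.3%.
Labor's share = 1 − 0.46 = 0.54.
The capital stock: 0.46 × 14 = 6.44 pp.
Hours worked: 0.54 × 2.3 = 1.242 pp.
TFP growth = 7.8 − 7.682 = 0.118%.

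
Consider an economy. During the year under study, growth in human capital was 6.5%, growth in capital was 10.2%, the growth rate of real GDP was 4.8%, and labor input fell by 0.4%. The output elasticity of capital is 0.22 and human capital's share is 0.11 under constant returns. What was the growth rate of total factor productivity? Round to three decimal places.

Labor's share = 1 − 0.22 − 0.11 = 0.67.
Capital: 0.22 × 10.2 = 2.244 pp.
Human capital: 0.11 × 6.5 = 0.715 pp.
Labor input: 0.67 × (-0.4) = -0.268 pp.
TFP growth = 4.8 − 2.691 = 2.109%.

2.109%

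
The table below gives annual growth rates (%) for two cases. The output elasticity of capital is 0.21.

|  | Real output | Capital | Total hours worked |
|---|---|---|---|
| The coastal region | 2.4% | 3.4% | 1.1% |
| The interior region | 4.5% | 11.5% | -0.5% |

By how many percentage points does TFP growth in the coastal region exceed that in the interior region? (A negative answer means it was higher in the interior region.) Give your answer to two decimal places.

Labor's share = 1 − 0.21 = 0.79.
The coastal region: TFP = 2.4 − 0.714 − 0.869 = 0.817%.
The interior region: TFP = 4.5 − 2.415 + 0.395 = 2.48%.
Difference = 0.817 − (2.48) = -1.663 pp.

-1.66 percentage points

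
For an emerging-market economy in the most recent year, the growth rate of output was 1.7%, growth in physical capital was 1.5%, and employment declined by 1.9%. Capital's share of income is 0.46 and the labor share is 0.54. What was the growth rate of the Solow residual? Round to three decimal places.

Labor's share = 1 − 0.46 = 0.54.
Physical capital: 0.46 × 1.5 = 0.69 pp.
Employment: 0.54 × (-1.9) = -1.026 pp.
TFP growth = 1.7 + 0.336 = 2.036%.

The Solow residual grew 2.036%.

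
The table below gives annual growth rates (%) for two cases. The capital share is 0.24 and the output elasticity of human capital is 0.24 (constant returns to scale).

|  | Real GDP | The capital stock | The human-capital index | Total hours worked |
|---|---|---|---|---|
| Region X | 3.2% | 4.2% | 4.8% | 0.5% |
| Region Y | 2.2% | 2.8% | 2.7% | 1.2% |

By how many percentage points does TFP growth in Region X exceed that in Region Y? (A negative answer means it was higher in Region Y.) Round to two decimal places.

Labor's share = 1 − 0.24 − 0.24 = 0.52.
Region X: TFP = 3.2 − 1.008 − 1.152 − 0.26 = 0.78%.
Region Y: TFP = 2.2 − 0.672 − 0.648 − 0.624 = 0.256%.
Difference = 0.78 − (0.256) = 0.524 pp.

0.52 percentage points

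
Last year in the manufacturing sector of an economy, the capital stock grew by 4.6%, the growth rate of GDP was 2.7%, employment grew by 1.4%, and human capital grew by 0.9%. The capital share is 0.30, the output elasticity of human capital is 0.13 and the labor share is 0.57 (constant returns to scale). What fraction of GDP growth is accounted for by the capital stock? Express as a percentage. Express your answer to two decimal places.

The capital stock contributed 0.3 × 4.6 = 1.38 pp.
Share of growth = 1.38 / 2.7 × 100 = 51.1111%.

51.11%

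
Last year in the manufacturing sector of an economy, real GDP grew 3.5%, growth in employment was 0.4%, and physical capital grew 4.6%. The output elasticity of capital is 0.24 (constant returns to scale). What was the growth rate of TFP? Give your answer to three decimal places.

TFP grew 2.092%.

Labor's share = 1 − 0.24 = 0.76.
Physical capital: 0.24 × 4.6 = 1.104 pp.
Employment: 0.76 × 0.4 = 0.304 pp.
TFP growth = 3.5 − 1.408 = 2.092%.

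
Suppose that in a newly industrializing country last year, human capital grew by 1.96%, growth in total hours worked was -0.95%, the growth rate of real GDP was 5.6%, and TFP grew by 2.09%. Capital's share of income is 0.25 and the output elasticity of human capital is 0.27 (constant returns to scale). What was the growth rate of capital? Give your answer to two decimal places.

Labor's share = 1 − 0.25 − 0.27 = 0.48.
gY = gA + 0.27×1.96 + 0.48×(-0.95) + 0.25×g.
0.25×g = 5.6 − 2.09 − 0.0732 = 3.4368.
g = 3.4368 / 0.25 = 13.7472%.

13.75%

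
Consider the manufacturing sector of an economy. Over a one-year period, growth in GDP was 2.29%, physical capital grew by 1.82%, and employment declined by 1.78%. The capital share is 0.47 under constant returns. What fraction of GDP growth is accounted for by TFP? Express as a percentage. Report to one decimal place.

Labor's share = 1 − 0.47 = 0.53.
Physical capital: 0.47 × 1.82 = 0.8554 pp.
Employment: 0.53 × (-1.78) = -0.9434 pp.
TFP growth = 2.29 + 0.088 = 2.378%.
TFP share of growth = 2.378 / 2.29 × 100 = 103.843%.

TFP accounted for 103.8% of growth.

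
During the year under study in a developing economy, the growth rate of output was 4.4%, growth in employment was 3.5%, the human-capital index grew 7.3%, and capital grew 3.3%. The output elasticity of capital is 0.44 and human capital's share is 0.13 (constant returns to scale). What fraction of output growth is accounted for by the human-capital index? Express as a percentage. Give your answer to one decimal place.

21.6%

The human-capital index contributed 0.13 × 7.3 = 0.949 pp.
Share of growth = 0.949 / 4.4 × 100 = 21.568%.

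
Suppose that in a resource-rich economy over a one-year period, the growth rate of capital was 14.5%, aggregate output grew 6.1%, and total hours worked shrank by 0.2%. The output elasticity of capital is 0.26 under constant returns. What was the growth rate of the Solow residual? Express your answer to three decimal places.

2.478%

Labor's share = 1 − 0.26 = 0.74.
Capital: 0.26 × 14.5 = 3.77 pp.
Total hours worked: 0.74 × (-0.2) = -0.148 pp.
TFP growth = 6.1 − 3.622 = 2.478%.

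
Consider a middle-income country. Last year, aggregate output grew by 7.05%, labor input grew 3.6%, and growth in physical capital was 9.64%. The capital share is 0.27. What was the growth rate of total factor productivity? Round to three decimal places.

1.819%

Labor's share = 1 − 0.27 = 0.73.
Physical capital: 0.27 × 9.64 = 2.6028 pp.
Labor input: 0.73 × 3.6 = 2.628 pp.
TFP growth = 7.05 − 5.2308 = 1.8192%.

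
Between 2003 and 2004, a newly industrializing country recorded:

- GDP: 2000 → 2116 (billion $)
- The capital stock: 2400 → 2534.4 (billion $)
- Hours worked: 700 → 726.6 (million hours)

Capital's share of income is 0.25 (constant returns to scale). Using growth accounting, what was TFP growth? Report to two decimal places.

GDP growth = (2116 − 2000) / 2000 = 5.8%.
The capital stock growth = (2534.4 − 2400) / 2400 = 5.6%.
Hours worked growth = (726.6 − 700) / 700 = 3.8%.
Labor's share = 1 − 0.25 = 0.75.
The capital stock: 0.25 × 5.6 = 1.4 pp.
Hours worked: 0.75 × 3.8 = 2.85 pp.
TFP growth = 5.8 − 4.25 = 1.55%.

1.55%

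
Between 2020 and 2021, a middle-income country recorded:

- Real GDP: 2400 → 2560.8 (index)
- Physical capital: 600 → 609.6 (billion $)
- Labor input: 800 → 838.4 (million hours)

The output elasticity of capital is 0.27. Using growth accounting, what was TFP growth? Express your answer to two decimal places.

2.76%

Real GDP growth = (2560.8 − 2400) / 2400 = 6.7%.
Physical capital growth = (609.6 − 600) / 600 = 1.6%.
Labor input growth = (838.4 − 800) / 800 = 4.8%.
Labor's share = 1 − 0.27 = 0.73.
Physical capital: 0.27 × 1.6 = 0.432 pp.
Labor input: 0.73 × 4.8 = 3.504 pp.
TFP growth = 6.7 − 3.936 = 2.764%.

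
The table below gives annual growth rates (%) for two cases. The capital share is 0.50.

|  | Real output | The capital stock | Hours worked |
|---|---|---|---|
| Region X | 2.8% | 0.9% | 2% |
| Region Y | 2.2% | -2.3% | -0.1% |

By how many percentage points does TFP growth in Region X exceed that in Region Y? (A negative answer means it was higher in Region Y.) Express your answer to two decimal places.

Labor's share = 1 − 0.5 = 0.5.
Region X: TFP = 2.8 − 0.45 − 1 = 1.35%.
Region Y: TFP = 2.2 + 1.15 + 0.05 = 3.4%.
Difference = 1.35 − (3.4) = -2.05 pp.

-2.05 percentage points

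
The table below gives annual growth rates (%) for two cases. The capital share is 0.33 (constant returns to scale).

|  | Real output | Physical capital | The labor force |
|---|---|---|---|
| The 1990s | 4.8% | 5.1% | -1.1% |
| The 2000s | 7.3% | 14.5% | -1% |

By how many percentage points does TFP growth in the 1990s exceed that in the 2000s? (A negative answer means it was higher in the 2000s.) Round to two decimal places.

0.67 percentage points

Labor's share = 1 − 0.33 = 0.67.
The 1990s: TFP = 4.8 − 1.683 + 0.737 = 3.854%.
The 2000s: TFP = 7.3 − 4.785 + 0.67 = 3.185%.
Difference = 3.854 − (3.185) = 0.669 pp.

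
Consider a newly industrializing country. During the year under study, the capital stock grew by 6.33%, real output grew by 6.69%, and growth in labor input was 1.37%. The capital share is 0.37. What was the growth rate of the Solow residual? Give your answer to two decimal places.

The Solow residual growth was 3.48%.

Labor's share = 1 − 0.37 = 0.63.
The capital stock: 0.37 × 6.33 = 2.3421 pp.
Labor input: 0.63 × 1.37 = 0.8631 pp.
TFP growth = 6.69 − 3.2052 = 3.4848%.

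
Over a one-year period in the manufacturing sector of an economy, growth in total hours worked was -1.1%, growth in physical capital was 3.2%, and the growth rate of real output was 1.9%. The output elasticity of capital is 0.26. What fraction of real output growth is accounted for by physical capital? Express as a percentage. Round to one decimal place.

Physical capital contributed 0.26 × 3.2 = 0.832 pp.
Share of growth = 0.832 / 1.9 × 100 = 43.789%.

Physical capital accounted for 43.8% of growth.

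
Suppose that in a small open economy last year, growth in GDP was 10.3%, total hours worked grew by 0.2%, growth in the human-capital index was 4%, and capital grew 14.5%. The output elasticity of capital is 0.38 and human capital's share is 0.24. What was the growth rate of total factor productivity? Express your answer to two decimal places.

3.75%

Labor's share = 1 − 0.38 − 0.24 = 0.38.
Capital: 0.38 × 14.5 = 5.51 pp.
The human-capital index: 0.24 × 4 = 0.96 pp.
Total hours worked: 0.38 × 0.2 = 0.076 pp.
TFP growth = 10.3 − 6.546 = 3.754%.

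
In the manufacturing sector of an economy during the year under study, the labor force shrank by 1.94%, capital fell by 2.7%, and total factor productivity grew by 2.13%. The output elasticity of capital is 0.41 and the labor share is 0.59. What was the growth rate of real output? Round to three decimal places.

-0.122%

Labor's share = 1 − 0.41 = 0.59.
Capital: 0.41 × (-2.7) = -1.107 pp.
The labor force: 0.59 × (-1.94) = -1.1446 pp.
Output growth = 2.13 + (-2.2516) = -0.1216%.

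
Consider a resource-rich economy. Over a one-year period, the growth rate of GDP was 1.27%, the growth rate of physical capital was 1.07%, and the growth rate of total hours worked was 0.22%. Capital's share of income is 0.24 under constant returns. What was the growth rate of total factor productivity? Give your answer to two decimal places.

Labor's share = 1 − 0.24 = 0.76.
Physical capital: 0.24 × 1.07 = 0.2568 pp.
Total hours worked: 0.76 × 0.22 = 0.1672 pp.
TFP growth = 1.27 − 0.424 = 0.846%.

Total factor productivity growth was 0.85%.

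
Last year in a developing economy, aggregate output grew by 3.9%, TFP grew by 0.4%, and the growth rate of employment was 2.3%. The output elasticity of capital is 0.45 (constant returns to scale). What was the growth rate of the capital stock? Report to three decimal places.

Labor's share = 1 − 0.45 = 0.55.
gY = gA + 0.55×2.3 + 0.45×g.
0.45×g = 3.9 − 0.4 − 1.265 = 2.235.
g = 2.235 / 0.45 = 4.96667%.

4.967%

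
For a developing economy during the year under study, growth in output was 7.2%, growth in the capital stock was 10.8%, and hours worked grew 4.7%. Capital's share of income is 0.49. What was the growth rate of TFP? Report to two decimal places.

Labor's share = 1 − 0.49 = 0.51.
The capital stock: 0.49 × 10.8 = 5.292 pp.
Hours worked: 0.51 × 4.7 = 2.397 pp.
TFP growth = 7.2 − 7.689 = -0.489%.

-0.49%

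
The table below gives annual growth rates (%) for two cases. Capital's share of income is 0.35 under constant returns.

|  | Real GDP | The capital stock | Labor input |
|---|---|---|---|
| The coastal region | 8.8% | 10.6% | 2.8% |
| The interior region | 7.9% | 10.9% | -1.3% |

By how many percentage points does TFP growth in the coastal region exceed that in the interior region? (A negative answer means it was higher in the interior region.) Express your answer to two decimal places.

-1.66 percentage points

Labor's share = 1 − 0.35 = 0.65.
The coastal region: TFP = 8.8 − 3.71 − 1.82 = 3.27%.
The interior region: TFP = 7.9 − 3.815 + 0.845 = 4.93%.
Difference = 3.27 − (4.93) = -1.66 pp.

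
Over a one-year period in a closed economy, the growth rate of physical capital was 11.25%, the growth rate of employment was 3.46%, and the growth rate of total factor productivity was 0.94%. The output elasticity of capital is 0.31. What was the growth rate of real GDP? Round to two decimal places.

Real GDP grew 6.81%.

Labor's share = 1 − 0.31 = 0.69.
Physical capital: 0.31 × 11.25 = 3.4875 pp.
Employment: 0.69 × 3.46 = 2.3874 pp.
Output growth = 0.94 + 5.8749 = 6.8149%.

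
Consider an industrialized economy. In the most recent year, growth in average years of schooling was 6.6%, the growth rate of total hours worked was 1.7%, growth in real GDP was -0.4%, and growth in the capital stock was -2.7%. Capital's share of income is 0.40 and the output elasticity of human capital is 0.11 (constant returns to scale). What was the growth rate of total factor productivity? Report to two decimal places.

-0.88%

Labor's share = 1 − 0.4 − 0.11 = 0.49.
The capital stock: 0.4 × (-2.7) = -1.08 pp.
Average years of schooling: 0.11 × 6.6 = 0.726 pp.
Total hours worked: 0.49 × 1.7 = 0.833 pp.
TFP growth = -0.4 − 0.479 = -0.879%.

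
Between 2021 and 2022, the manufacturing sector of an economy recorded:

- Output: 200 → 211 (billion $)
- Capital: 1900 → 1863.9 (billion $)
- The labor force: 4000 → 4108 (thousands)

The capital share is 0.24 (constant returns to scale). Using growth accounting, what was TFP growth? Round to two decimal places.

TFP growth was 3.90%.

Output growth = (211 − 200) / 200 = 5.5%.
Capital growth = (1863.9 − 1900) / 1900 = -1.9%.
The labor force growth = (4108 − 4000) / 4000 = 2.7%.
Labor's share = 1 − 0.24 = 0.76.
Capital: 0.24 × (-1.9) = -0.456 pp.
The labor force: 0.76 × 2.7 = 2.052 pp.
TFP growth = 5.5 − 1.596 = 3.904%.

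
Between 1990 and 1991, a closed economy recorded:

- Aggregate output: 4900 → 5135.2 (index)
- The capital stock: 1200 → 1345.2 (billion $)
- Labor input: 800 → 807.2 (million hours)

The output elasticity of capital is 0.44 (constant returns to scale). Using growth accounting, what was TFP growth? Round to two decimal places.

-1.03%

Aggregate output growth = (5135.2 − 4900) / 4900 = 4.8%.
The capital stock growth = (1345.2 − 1200) / 1200 = 12.1%.
Labor input growth = (807.2 − 800) / 800 = 0.9%.
Labor's share = 1 − 0.44 = 0.56.
The capital stock: 0.44 × 12.1 = 5.324 pp.
Labor input: 0.56 × 0.9 = 0.504 pp.
TFP growth = 4.8 − 5.828 = -1.028%.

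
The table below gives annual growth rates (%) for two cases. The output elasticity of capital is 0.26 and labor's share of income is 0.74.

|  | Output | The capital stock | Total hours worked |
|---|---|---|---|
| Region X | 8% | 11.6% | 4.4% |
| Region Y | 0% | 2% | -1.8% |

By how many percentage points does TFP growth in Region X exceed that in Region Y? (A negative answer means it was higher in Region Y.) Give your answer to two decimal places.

Labor's share = 1 − 0.26 = 0.74.
Region X: TFP = 8 − 3.016 − 3.256 = 1.728%.
Region Y: TFP = 0 − 0.52 + 1.332 = 0.812%.
Difference = 1.728 − (0.812) = 0.916 pp.

0.92 percentage points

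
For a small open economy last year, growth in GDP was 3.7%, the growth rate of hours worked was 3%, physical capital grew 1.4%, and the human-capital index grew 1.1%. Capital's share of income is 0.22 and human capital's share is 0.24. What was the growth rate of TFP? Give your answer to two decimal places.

Labor's share = 1 − 0.22 − 0.24 = 0.54.
Physical capital: 0.22 × 1.4 = 0.308 pp.
The human-capital index: 0.24 × 1.1 = 0.264 pp.
Hours worked: 0.54 × 3 = 1.62 pp.
TFP growth = 3.7 − 2.192 = 1.508%.

1.51%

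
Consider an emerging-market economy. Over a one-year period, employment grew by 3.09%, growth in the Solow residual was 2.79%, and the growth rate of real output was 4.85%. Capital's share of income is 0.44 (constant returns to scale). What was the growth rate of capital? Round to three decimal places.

0.749%

Labor's share = 1 − 0.44 = 0.56.
gY = gA + 0.56×3.09 + 0.44×g.
0.44×g = 4.85 − 2.79 − 1.7304 = 0.3296.
g = 0.3296 / 0.44 = 0.74909%.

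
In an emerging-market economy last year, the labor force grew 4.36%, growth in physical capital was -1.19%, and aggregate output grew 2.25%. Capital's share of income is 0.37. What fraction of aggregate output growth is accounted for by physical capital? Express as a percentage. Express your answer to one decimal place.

Physical capital contributed 0.37 × (-1.19) = -0.4403 pp.
Share of growth = -0.4403 / 2.25 × 100 = -19.569%.

Physical capital accounted for -19.6% of growth.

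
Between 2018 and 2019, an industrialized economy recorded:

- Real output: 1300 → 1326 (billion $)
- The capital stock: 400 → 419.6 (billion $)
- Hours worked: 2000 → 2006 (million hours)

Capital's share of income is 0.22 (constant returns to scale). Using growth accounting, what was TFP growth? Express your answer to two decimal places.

TFP growth was 0.69%.

Real output growth = (1326 − 1300) / 1300 = 2%.
The capital stock growth = (419.6 − 400) / 400 = 4.9%.
Hours worked growth = (2006 − 2000) / 2000 = 0.3%.
Labor's share = 1 − 0.22 = 0.78.
The capital stock: 0.22 × 4.9 = 1.078 pp.
Hours worked: 0.78 × 0.3 = 0.234 pp.
TFP growth = 2 − 1.312 = 0.688%.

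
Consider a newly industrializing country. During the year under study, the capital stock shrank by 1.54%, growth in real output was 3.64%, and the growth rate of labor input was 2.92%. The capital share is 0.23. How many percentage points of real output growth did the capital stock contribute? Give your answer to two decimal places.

Contribution = share × growth = 0.23 × (-1.54) = -0.3542 pp.

-0.35 pp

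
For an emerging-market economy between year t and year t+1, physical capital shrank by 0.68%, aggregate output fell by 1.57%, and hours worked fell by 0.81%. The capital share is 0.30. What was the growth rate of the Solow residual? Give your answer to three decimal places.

-0.799%

Labor's share = 1 − 0.3 = 0.7.
Physical capital: 0.3 × (-0.68) = -0.204 pp.
Hours worked: 0.7 × (-0.81) = -0.567 pp.
TFP growth = -1.57 + 0.771 = -0.799%.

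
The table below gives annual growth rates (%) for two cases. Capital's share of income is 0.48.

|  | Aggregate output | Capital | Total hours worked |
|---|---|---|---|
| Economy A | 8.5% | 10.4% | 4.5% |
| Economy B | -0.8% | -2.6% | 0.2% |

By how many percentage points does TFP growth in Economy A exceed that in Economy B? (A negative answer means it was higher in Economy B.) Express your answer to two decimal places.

0.82 percentage points

Labor's share = 1 − 0.48 = 0.52.
Economy A: TFP = 8.5 − 4.992 − 2.34 = 1.168%.
Economy B: TFP = -0.8 + 1.248 − 0.104 = 0.344%.
Difference = 1.168 − (0.344) = 0.824 pp.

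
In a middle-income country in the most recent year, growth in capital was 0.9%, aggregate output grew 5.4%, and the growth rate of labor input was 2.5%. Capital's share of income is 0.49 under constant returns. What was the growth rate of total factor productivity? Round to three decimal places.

Labor's share = 1 − 0.49 = 0.51.
Capital: 0.49 × 0.9 = 0.441 pp.
Labor input: 0.51 × 2.5 = 1.275 pp.
TFP growth = 5.4 − 1.716 = 3.684%.

Total factor productivity grew 3.684%.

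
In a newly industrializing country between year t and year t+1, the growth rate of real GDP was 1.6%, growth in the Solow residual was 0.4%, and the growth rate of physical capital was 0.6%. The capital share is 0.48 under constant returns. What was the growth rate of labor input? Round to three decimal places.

1.754%

Labor's share = 1 − 0.48 = 0.52.
gY = gA + 0.48×0.6 + 0.52×g.
0.52×g = 1.6 − 0.4 − 0.288 = 0.912.
g = 0.912 / 0.52 = 1.75385%.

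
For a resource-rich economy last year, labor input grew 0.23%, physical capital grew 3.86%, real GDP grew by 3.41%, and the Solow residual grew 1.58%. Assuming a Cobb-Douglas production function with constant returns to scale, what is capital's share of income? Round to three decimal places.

α = 0.441

gY = gA + α·gK + (1−α)·gL, so gY − gA − gL = α(gK − gL).
3.41 − 1.58 − 0.23 = α × (3.86 − 0.23).
1.6 = 3.63 α, so α = 0.44077.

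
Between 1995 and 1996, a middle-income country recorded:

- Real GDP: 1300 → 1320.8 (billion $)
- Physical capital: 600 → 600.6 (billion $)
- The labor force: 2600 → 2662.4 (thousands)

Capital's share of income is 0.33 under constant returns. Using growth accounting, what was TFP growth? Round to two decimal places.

-0.04%

Real GDP growth = (1320.8 − 1300) / 1300 = 1.6%.
Physical capital growth = (600.6 − 600) / 600 = 0.1%.
The labor force growth = (2662.4 − 2600) / 2600 = 2.4%.
Labor's share = 1 − 0.33 = 0.67.
Physical capital: 0.33 × 0.1 = 0.033 pp.
The labor force: 0.67 × 2.4 = 1.608 pp.
TFP growth = 1.6 − 1.641 = -0.041%.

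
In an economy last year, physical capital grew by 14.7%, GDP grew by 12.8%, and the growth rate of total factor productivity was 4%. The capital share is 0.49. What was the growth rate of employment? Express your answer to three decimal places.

3.131%

Labor's share = 1 − 0.49 = 0.51.
gY = gA + 0.49×14.7 + 0.51×g.
0.51×g = 12.8 − 4 − 7.203 = 1.597.
g = 1.597 / 0.51 = 3.13137%.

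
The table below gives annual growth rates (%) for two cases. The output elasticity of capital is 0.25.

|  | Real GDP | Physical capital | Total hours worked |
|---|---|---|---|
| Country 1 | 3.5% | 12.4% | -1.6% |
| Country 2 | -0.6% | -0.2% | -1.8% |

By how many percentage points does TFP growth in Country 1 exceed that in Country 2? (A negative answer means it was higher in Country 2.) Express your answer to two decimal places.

Labor's share = 1 − 0.25 = 0.75.
Country 1: TFP = 3.5 − 3.1 + 1.2 = 1.6%.
Country 2: TFP = -0.6 + 0.05 + 1.35 = 0.8%.
Difference = 1.6 − (0.8) = 0.8 pp.

0.80 percentage points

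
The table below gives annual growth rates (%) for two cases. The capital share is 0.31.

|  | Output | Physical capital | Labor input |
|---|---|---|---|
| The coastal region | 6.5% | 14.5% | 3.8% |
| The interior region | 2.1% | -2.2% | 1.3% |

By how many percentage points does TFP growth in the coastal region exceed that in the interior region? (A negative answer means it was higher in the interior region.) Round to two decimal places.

Labor's share = 1 − 0.31 = 0.69.
The coastal region: TFP = 6.5 − 4.495 − 2.622 = -0.617%.
The interior region: TFP = 2.1 + 0.682 − 0.897 = 1.885%.
Difference = -0.617 − (1.885) = -2.502 pp.

-2.50 percentage points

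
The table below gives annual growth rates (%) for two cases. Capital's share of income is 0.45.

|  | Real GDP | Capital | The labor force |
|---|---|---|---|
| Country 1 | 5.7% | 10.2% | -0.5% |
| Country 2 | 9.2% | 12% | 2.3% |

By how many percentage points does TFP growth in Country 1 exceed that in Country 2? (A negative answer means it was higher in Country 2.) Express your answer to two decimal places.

Labor's share = 1 − 0.45 = 0.55.
Country 1: TFP = 5.7 − 4.59 + 0.275 = 1.385%.
Country 2: TFP = 9.2 − 5.4 − 1.265 = 2.535%.
Difference = 1.385 − (2.535) = -1.15 pp.

-1.15 percentage points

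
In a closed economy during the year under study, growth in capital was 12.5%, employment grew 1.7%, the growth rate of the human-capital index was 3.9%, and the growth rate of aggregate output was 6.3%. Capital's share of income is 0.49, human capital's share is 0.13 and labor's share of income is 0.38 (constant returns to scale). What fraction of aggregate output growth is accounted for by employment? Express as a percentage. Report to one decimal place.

Labor's share = 1 − 0.49 − 0.13 = 0.38.
Employment contributed 0.38 × 1.7 = 0.646 pp.
Share of growth = 0.646 / 6.3 × 100 = 10.254%.

10.3%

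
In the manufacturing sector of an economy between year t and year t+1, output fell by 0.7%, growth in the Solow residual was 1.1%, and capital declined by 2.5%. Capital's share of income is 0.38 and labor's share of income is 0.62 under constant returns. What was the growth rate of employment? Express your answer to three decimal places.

Labor's share = 1 − 0.38 = 0.62.
gY = gA + 0.38×(-2.5) + 0.62×g.
0.62×g = -0.7 − 1.1 + 0.95 = -0.85.
g = -0.85 / 0.62 = -1.37097%.

-1.371%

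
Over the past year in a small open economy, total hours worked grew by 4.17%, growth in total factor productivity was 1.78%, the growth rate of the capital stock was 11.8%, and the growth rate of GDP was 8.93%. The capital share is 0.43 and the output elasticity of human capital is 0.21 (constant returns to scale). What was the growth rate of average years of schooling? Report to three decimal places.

Labor's share = 1 − 0.43 − 0.21 = 0.36.
gY = gA + 0.43×11.8 + 0.36×4.17 + 0.21×g.
0.21×g = 8.93 − 1.78 − 6.5752 = 0.5748.
g = 0.5748 / 0.21 = 2.73714%.

Average years of schooling grew 2.737%.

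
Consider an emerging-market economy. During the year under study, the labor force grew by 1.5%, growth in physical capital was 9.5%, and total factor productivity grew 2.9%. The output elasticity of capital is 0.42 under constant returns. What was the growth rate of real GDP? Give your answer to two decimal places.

7.76%

Labor's share = 1 − 0.42 = 0.58.
Physical capital: 0.42 × 9.5 = 3.99 pp.
The labor force: 0.58 × 1.5 = 0.87 pp.
Output growth = 2.9 + 4.86 = 7.76%.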